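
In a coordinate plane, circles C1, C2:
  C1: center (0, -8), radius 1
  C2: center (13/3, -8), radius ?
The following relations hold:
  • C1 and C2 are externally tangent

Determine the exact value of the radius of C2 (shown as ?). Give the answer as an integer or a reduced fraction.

10/3

1. [ext C1·C2]  r_C2² + 2r_C2 − 160/9 = 0  ⇒  r_C2 = 10/3 (r>0 drops 1)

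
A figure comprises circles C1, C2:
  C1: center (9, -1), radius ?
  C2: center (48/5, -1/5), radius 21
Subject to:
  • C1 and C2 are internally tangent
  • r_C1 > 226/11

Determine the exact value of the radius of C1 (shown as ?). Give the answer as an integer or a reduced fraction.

1. [int C1,C2]  r_C1² − 42r_C1 + 440 = 0  ⇒  r_C1 = 20 or 22
2. given r_C1 > 226/11: keep 22

22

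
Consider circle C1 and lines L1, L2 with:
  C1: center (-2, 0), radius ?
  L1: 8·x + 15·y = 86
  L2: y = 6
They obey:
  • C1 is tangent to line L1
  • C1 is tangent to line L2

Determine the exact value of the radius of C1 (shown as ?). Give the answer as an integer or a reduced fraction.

6

1. [C1‖L1]  r_C1² − 36 = 0  ⇒  r_C1 = 6 (r>0 drops 1)
2. [C1‖L2]  r_C1² − 36 = 0  ⇒  r_C1 = 6 (r>0 drops 1)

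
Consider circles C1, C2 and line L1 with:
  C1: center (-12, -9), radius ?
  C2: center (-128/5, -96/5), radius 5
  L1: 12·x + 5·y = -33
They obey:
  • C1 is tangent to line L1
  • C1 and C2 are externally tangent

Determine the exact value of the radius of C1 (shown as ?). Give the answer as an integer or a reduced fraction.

1. [C1‖L1]  r_C1² − 144 = 0  ⇒  r_C1 = 12 (r>0 drops 1)
2. [ext C1·C2]  r_C1² + 10r_C1 − 264 = 0  ⇒  r_C1 = 12 (r>0 drops 1)

12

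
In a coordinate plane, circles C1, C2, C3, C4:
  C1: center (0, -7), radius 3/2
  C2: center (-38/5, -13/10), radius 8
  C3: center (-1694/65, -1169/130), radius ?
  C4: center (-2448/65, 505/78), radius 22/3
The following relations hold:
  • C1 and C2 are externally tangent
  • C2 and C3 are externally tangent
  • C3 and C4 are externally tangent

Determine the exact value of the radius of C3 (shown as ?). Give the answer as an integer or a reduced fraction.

12

1. [ext C2·C3]  r_C3² + 16r_C3 − 336 = 0  ⇒  r_C3 = 12 (r>0 drops 1)
2. [ext C3·C4]  r_C3² + (44/3)r_C3 − 320 = 0  ⇒  r_C3 = 12 (r>0 drops 1)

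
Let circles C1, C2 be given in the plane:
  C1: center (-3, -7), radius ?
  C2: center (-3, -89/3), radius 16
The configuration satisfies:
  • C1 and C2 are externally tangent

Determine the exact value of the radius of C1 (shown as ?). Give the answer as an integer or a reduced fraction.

20/3

1. [ext C1·C2]  r_C1² + 32r_C1 − 2320/9 = 0  ⇒  r_C1 = 20/3 (r>0 drops 1)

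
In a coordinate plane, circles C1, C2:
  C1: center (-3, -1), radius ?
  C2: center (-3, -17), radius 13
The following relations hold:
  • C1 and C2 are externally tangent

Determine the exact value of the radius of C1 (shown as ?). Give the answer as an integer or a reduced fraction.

1. [ext C1·C2]  r_C1² + 26r_C1 − 87 = 0  ⇒  r_C1 = 3 (r>0 drops 1)

3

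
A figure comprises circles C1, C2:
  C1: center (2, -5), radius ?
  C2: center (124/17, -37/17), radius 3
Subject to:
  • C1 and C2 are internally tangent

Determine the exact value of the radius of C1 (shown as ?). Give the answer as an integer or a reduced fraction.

9

1. [int C1,C2]  r_C1² − 6r_C1 − 27 = 0  ⇒  r_C1 = 9 (r>0 drops 1)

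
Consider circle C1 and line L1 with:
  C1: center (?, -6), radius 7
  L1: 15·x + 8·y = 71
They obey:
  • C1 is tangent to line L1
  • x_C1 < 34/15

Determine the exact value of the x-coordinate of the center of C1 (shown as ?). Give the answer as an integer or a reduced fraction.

0

1. [C1‖L1]  x_C1² − (238/15)x_C1 = 0  ⇒  x_C1 = 0 or 238/15
2. given x_C1 < 34/15: keep 0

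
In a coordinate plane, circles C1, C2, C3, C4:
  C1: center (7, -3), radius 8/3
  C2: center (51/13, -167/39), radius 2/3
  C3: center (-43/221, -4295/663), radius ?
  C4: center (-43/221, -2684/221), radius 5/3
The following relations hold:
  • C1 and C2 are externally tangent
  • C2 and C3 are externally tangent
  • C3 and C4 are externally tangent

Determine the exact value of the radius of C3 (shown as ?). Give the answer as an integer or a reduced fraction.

1. [ext C2·C3]  r_C3² + (4/3)r_C3 − 64/3 = 0  ⇒  r_C3 = 4 (r>0 drops 1)
2. [ext C3·C4]  r_C3² + (10/3)r_C3 − 88/3 = 0  ⇒  r_C3 = 4 (r>0 drops 1)

4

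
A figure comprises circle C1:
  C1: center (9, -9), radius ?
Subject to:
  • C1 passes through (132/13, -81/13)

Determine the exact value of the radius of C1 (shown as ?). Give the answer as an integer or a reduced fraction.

1. [C1∋P]  r_C1² − 9 = 0  ⇒  r_C1 = 3 (r>0 drops 1)

3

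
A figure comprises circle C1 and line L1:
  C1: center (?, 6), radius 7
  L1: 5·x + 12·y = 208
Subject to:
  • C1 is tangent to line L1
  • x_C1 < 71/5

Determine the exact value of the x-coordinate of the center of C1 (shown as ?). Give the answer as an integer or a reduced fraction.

1. [C1‖L1]  x_C1² − (272/5)x_C1 + 2043/5 = 0  ⇒  x_C1 = 9 or 227/5
2. given x_C1 < 71/5: keep 9

9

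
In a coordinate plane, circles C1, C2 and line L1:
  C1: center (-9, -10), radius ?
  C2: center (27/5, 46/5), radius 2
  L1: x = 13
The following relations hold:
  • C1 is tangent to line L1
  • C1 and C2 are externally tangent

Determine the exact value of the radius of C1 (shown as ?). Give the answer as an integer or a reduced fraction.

1. [C1‖L1]  r_C1² − 484 = 0  ⇒  r_C1 = 22 (r>0 drops 1)
2. [ext C1·C2]  r_C1² + 4r_C1 − 572 = 0  ⇒  r_C1 = 22 (r>0 drops 1)

22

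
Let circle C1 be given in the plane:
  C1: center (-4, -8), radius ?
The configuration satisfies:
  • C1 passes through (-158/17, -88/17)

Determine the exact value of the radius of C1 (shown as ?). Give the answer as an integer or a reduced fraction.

1. [C1∋P]  r_C1² − 36 = 0  ⇒  r_C1 = 6 (r>0 drops 1)

6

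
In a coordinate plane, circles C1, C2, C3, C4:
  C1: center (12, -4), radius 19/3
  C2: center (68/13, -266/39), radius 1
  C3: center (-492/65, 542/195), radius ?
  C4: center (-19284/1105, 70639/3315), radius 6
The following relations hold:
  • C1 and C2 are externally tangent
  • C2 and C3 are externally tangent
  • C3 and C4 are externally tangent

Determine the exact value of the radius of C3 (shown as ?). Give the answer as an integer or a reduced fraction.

1. [ext C2·C3]  r_C3² + 2r_C3 − 255 = 0  ⇒  r_C3 = 15 (r>0 drops 1)
2. [ext C3·C4]  r_C3² + 12r_C3 − 405 = 0  ⇒  r_C3 = 15 (r>0 drops 1)

15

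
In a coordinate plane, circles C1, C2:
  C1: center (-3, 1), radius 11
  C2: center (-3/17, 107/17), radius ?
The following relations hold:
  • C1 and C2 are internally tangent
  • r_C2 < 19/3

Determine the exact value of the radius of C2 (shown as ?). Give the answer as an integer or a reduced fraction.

5

1. [int C1,C2]  r_C2² − 22r_C2 + 85 = 0  ⇒  r_C2 = 5 or 17
2. given r_C2 < 19/3: keep 5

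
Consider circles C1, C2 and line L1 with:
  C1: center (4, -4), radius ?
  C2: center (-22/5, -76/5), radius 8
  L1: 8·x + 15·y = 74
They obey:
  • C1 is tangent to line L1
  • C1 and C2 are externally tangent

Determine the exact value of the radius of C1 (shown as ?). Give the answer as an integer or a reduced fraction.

1. [C1‖L1]  r_C1² − 36 = 0  ⇒  r_C1 = 6 (r>0 drops 1)
2. [ext C1·C2]  r_C1² + 16r_C1 − 132 = 0  ⇒  r_C1 = 6 (r>0 drops 1)

6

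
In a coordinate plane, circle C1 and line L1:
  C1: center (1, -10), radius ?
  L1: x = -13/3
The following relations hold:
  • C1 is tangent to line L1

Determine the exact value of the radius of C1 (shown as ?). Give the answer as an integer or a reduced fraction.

16/3

1. [C1‖L1]  r_C1² − 256/9 = 0  ⇒  r_C1 = 16/3 (r>0 drops 1)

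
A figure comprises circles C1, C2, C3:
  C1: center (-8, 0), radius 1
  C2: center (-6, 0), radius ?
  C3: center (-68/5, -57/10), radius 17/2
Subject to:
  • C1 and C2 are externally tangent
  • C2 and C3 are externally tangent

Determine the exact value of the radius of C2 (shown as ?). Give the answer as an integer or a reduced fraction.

1. [ext C1·C2]  r_C2² + 2r_C2 − 3 = 0  ⇒  r_C2 = 1 (r>0 drops 1)
2. [ext C2·C3]  r_C2² + 17r_C2 − 18 = 0  ⇒  r_C2 = 1 (r>0 drops 1)

1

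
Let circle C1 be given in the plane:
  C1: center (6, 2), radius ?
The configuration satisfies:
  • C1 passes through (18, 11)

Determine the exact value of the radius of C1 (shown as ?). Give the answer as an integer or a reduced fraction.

15

1. [C1∋P]  r_C1² − 225 = 0  ⇒  r_C1 = 15 (r>0 drops 1)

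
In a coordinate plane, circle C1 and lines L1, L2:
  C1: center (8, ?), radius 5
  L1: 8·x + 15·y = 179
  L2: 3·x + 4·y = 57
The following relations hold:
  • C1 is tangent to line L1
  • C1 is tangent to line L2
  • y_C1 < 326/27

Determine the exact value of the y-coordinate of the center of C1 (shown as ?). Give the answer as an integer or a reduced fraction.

1. [C1‖L1]  y_C1² − (46/3)y_C1 + 80/3 = 0  ⇒  y_C1 = 2 or 40/3
2. [C1‖L2]  y_C1² − (33/2)y_C1 + 29 = 0  ⇒  y_C1 = 2 or 29/2

2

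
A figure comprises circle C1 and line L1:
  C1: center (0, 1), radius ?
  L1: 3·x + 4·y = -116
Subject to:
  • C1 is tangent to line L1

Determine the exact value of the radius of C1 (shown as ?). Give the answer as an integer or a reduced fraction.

1. [C1‖L1]  r_C1² − 576 = 0  ⇒  r_C1 = 24 (r>0 drops 1)

24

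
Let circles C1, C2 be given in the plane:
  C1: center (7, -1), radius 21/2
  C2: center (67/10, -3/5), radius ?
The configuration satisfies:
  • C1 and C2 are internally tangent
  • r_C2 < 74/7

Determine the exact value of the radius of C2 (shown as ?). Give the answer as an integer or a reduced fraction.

10

1. [int C1,C2]  r_C2² − 21r_C2 + 110 = 0  ⇒  r_C2 = 10 or 11
2. given r_C2 < 74/7: keep 10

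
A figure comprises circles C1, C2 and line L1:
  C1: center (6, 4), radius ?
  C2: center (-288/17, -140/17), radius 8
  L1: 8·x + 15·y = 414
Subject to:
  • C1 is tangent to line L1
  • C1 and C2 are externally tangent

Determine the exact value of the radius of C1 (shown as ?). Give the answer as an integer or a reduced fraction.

1. [C1‖L1]  r_C1² − 324 = 0  ⇒  r_C1 = 18 (r>0 drops 1)
2. [ext C1·C2]  r_C1² + 16r_C1 − 612 = 0  ⇒  r_C1 = 18 (r>0 drops 1)

18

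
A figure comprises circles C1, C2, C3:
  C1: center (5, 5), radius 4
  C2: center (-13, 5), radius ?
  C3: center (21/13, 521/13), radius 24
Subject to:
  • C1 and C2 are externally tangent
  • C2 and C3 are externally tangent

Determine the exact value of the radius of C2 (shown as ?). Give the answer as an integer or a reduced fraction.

14

1. [ext C1·C2]  r_C2² + 8r_C2 − 308 = 0  ⇒  r_C2 = 14 (r>0 drops 1)
2. [ext C2·C3]  r_C2² + 48r_C2 − 868 = 0  ⇒  r_C2 = 14 (r>0 drops 1)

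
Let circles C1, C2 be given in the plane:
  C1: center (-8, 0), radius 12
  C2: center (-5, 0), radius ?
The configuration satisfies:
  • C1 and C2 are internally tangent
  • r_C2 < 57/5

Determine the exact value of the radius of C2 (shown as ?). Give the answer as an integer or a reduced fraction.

9

1. [int C1,C2]  r_C2² − 24r_C2 + 135 = 0  ⇒  r_C2 = 9 or 15
2. given r_C2 < 57/5: keep 9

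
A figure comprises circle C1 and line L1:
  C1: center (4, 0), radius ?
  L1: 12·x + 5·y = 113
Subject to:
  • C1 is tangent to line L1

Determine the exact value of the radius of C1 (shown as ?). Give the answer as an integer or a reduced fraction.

5

1. [C1‖L1]  r_C1² − 25 = 0  ⇒  r_C1 = 5 (r>0 drops 1)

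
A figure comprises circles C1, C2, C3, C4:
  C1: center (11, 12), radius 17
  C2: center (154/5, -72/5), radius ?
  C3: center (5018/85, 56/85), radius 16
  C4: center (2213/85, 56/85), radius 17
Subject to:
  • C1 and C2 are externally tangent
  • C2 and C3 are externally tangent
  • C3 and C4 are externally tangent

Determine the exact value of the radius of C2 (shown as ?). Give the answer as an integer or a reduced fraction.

1. [ext C1·C2]  r_C2² + 34r_C2 − 800 = 0  ⇒  r_C2 = 16 (r>0 drops 1)
2. [ext C2·C3]  r_C2² + 32r_C2 − 768 = 0  ⇒  r_C2 = 16 (r>0 drops 1)

16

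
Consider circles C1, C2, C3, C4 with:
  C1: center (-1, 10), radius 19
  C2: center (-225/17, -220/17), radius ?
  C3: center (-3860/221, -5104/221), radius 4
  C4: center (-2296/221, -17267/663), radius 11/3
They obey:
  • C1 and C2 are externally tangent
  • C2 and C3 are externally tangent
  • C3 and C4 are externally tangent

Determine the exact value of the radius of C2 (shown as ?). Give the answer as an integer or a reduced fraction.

7

1. [ext C1·C2]  r_C2² + 38r_C2 − 315 = 0  ⇒  r_C2 = 7 (r>0 drops 1)
2. [ext C2·C3]  r_C2² + 8r_C2 − 105 = 0  ⇒  r_C2 = 7 (r>0 drops 1)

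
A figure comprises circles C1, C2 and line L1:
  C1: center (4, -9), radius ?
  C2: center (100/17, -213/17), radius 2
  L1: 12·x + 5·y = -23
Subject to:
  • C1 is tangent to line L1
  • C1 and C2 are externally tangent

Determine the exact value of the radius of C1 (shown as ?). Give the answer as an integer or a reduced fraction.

2

1. [C1‖L1]  r_C1² − 4 = 0  ⇒  r_C1 = 2 (r>0 drops 1)
2. [ext C1·C2]  r_C1² + 4r_C1 − 12 = 0  ⇒  r_C1 = 2 (r>0 drops 1)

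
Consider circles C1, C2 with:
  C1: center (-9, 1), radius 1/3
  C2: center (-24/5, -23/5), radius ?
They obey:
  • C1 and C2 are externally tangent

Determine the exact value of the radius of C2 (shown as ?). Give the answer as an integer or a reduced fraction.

1. [ext C1·C2]  r_C2² + (2/3)r_C2 − 440/9 = 0  ⇒  r_C2 = 20/3 (r>0 drops 1)

20/3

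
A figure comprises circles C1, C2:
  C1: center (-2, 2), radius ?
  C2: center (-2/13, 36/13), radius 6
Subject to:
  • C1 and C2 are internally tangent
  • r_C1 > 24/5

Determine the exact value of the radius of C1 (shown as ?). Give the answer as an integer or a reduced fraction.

8

1. [int C1,C2]  r_C1² − 12r_C1 + 32 = 0  ⇒  r_C1 = 4 or 8
2. given r_C1 > 24/5: keep 8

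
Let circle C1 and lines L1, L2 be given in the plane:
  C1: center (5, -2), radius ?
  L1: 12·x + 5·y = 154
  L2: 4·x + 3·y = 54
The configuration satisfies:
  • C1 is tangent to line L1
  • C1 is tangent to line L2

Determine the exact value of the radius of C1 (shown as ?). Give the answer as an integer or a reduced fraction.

8

1. [C1‖L1]  r_C1² − 64 = 0  ⇒  r_C1 = 8 (r>0 drops 1)
2. [C1‖L2]  r_C1² − 64 = 0  ⇒  r_C1 = 8 (r>0 drops 1)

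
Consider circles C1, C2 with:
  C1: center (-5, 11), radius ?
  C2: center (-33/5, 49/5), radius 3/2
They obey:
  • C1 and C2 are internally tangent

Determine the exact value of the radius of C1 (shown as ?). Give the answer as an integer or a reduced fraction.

7/2

1. [int C1,C2]  r_C1² − 3r_C1 − 7/4 = 0  ⇒  r_C1 = 7/2 (r>0 drops 1)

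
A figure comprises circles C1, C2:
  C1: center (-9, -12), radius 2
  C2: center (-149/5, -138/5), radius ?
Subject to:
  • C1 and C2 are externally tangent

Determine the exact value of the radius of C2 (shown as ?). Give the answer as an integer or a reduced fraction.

1. [ext C1·C2]  r_C2² + 4r_C2 − 672 = 0  ⇒  r_C2 = 24 (r>0 drops 1)

24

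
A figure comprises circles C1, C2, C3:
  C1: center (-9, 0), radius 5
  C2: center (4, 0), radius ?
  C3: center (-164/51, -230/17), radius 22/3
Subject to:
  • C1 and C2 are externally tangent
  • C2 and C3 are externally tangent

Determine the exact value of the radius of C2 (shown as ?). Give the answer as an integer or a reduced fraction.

1. [ext C1·C2]  r_C2² + 10r_C2 − 144 = 0  ⇒  r_C2 = 8 (r>0 drops 1)
2. [ext C2·C3]  r_C2² + (44/3)r_C2 − 544/3 = 0  ⇒  r_C2 = 8 (r>0 drops 1)

8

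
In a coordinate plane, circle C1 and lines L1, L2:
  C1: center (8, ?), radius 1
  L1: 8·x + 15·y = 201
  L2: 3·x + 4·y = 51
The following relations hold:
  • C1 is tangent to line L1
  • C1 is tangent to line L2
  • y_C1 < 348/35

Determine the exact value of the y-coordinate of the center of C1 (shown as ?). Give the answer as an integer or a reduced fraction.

1. [C1‖L1]  y_C1² − (274/15)y_C1 + 1232/15 = 0  ⇒  y_C1 = 8 or 154/15
2. [C1‖L2]  y_C1² − (27/2)y_C1 + 44 = 0  ⇒  y_C1 = 11/2 or 8

8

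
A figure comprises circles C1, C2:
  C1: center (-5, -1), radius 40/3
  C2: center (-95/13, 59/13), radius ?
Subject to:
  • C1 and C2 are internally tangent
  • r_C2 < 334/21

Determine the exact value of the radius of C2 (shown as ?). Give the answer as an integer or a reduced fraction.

1. [int C1,C2]  r_C2² − (80/3)r_C2 + 1276/9 = 0  ⇒  r_C2 = 22/3 or 58/3
2. given r_C2 < 334/21: keep 22/3

22/3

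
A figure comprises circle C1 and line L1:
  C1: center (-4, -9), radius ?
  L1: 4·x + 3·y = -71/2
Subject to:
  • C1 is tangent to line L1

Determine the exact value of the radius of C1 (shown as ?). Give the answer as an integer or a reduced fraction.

1. [C1‖L1]  r_C1² − 9/4 = 0  ⇒  r_C1 = 3/2 (r>0 drops 1)

3/2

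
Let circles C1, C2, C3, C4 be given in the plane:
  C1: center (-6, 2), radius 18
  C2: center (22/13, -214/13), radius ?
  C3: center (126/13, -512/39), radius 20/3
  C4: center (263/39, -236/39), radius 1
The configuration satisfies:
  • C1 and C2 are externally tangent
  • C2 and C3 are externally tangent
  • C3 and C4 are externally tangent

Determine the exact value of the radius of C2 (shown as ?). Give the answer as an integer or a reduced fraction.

2

1. [ext C1·C2]  r_C2² + 36r_C2 − 76 = 0  ⇒  r_C2 = 2 (r>0 drops 1)
2. [ext C2·C3]  r_C2² + (40/3)r_C2 − 92/3 = 0  ⇒  r_C2 = 2 (r>0 drops 1)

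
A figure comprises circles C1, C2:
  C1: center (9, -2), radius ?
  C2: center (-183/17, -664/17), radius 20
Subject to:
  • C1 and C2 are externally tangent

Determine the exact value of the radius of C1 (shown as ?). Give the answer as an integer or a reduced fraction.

22

1. [ext C1·C2]  r_C1² + 40r_C1 − 1364 = 0  ⇒  r_C1 = 22 (r>0 drops 1)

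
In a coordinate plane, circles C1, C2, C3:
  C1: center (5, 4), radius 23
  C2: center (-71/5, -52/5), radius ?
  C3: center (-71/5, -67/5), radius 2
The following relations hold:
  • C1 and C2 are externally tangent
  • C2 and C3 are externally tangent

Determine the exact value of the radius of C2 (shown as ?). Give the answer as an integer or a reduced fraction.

1. [ext C1·C2]  r_C2² + 46r_C2 − 47 = 0  ⇒  r_C2 = 1 (r>0 drops 1)
2. [ext C2·C3]  r_C2² + 4r_C2 − 5 = 0  ⇒  r_C2 = 1 (r>0 drops 1)

1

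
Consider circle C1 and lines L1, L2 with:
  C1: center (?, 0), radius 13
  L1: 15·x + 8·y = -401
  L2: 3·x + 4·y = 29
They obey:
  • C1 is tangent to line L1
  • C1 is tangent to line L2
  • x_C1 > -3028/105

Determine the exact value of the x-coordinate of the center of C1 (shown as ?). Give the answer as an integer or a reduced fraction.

1. [C1‖L1]  x_C1² + (802/15)x_C1 + 2488/5 = 0  ⇒  x_C1 = -622/15 or -12
2. [C1‖L2]  x_C1² − (58/3)x_C1 − 376 = 0  ⇒  x_C1 = -12 or 94/3

-12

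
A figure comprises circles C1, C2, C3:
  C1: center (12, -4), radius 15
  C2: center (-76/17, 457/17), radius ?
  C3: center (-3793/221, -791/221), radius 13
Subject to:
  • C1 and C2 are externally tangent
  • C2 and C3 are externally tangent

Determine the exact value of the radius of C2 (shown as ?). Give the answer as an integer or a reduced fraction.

1. [ext C1·C2]  r_C2² + 30r_C2 − 1000 = 0  ⇒  r_C2 = 20 (r>0 drops 1)
2. [ext C2·C3]  r_C2² + 26r_C2 − 920 = 0  ⇒  r_C2 = 20 (r>0 drops 1)

20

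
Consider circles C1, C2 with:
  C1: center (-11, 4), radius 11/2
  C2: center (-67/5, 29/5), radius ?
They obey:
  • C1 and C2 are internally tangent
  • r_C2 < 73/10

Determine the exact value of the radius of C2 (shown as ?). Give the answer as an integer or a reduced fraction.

1. [int C1,C2]  r_C2² − 11r_C2 + 85/4 = 0  ⇒  r_C2 = 5/2 or 17/2
2. given r_C2 < 73/10: keep 5/2

5/2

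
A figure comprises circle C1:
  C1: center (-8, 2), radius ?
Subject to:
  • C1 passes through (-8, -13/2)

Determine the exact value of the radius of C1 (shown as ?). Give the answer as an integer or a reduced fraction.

1. [C1∋P]  r_C1² − 289/4 = 0  ⇒  r_C1 = 17/2 (r>0 drops 1)

17/2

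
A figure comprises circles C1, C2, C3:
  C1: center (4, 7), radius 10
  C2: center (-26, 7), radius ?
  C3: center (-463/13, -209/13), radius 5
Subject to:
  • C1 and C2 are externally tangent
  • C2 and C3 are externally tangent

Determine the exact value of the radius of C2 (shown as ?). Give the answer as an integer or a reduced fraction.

1. [ext C1·C2]  r_C2² + 20r_C2 − 800 = 0  ⇒  r_C2 = 20 (r>0 drops 1)
2. [ext C2·C3]  r_C2² + 10r_C2 − 600 = 0  ⇒  r_C2 = 20 (r>0 drops 1)

20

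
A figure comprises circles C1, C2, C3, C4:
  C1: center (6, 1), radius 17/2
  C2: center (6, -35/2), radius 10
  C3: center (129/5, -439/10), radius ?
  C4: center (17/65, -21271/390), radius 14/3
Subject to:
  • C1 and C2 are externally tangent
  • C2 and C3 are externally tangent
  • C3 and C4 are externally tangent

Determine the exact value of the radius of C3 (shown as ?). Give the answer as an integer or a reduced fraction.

23

1. [ext C2·C3]  r_C3² + 20r_C3 − 989 = 0  ⇒  r_C3 = 23 (r>0 drops 1)
2. [ext C3·C4]  r_C3² + (28/3)r_C3 − 2231/3 = 0  ⇒  r_C3 = 23 (r>0 drops 1)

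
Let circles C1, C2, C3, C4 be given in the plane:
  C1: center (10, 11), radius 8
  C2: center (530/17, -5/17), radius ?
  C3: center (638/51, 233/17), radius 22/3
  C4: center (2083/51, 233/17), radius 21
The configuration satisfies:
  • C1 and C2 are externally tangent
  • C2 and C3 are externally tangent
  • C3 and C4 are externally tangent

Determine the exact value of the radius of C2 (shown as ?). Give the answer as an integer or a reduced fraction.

16

1. [ext C1·C2]  r_C2² + 16r_C2 − 512 = 0  ⇒  r_C2 = 16 (r>0 drops 1)
2. [ext C2·C3]  r_C2² + (44/3)r_C2 − 1472/3 = 0  ⇒  r_C2 = 16 (r>0 drops 1)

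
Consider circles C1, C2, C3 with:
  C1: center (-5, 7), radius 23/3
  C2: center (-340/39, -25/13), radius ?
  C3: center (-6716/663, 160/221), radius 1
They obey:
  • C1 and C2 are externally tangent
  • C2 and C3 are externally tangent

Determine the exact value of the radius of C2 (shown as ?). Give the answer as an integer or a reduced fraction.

2

1. [ext C1·C2]  r_C2² + (46/3)r_C2 − 104/3 = 0  ⇒  r_C2 = 2 (r>0 drops 1)
2. [ext C2·C3]  r_C2² + 2r_C2 − 8 = 0  ⇒  r_C2 = 2 (r>0 drops 1)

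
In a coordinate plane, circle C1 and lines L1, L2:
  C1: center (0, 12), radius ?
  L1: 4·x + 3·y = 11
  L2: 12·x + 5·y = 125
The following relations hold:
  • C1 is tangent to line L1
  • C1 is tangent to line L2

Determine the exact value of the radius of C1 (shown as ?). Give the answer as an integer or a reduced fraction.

5

1. [C1‖L1]  r_C1² − 25 = 0  ⇒  r_C1 = 5 (r>0 drops 1)
2. [C1‖L2]  r_C1² − 25 = 0  ⇒  r_C1 = 5 (r>0 drops 1)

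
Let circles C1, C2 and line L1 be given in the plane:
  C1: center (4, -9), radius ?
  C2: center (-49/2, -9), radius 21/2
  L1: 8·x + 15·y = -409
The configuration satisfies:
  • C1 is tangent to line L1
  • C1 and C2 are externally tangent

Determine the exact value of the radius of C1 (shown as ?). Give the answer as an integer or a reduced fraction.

1. [C1‖L1]  r_C1² − 324 = 0  ⇒  r_C1 = 18 (r>0 drops 1)
2. [ext C1·C2]  r_C1² + 21r_C1 − 702 = 0  ⇒  r_C1 = 18 (r>0 drops 1)

18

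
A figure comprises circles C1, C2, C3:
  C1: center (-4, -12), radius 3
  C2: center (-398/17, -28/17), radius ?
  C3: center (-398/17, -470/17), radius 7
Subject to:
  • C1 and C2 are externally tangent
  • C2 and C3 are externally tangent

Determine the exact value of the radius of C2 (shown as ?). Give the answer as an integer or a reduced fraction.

19

1. [ext C1·C2]  r_C2² + 6r_C2 − 475 = 0  ⇒  r_C2 = 19 (r>0 drops 1)
2. [ext C2·C3]  r_C2² + 14r_C2 − 627 = 0  ⇒  r_C2 = 19 (r>0 drops 1)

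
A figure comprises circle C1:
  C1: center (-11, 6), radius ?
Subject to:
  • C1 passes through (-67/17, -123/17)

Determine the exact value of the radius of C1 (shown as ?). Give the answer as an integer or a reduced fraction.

1. [C1∋P]  r_C1² − 225 = 0  ⇒  r_C1 = 15 (r>0 drops 1)

15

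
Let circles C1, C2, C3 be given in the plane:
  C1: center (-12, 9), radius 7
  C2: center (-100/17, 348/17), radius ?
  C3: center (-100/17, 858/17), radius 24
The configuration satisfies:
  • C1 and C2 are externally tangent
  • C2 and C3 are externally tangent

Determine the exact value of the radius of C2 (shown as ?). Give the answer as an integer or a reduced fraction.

6

1. [ext C1·C2]  r_C2² + 14r_C2 − 120 = 0  ⇒  r_C2 = 6 (r>0 drops 1)
2. [ext C2·C3]  r_C2² + 48r_C2 − 324 = 0  ⇒  r_C2 = 6 (r>0 drops 1)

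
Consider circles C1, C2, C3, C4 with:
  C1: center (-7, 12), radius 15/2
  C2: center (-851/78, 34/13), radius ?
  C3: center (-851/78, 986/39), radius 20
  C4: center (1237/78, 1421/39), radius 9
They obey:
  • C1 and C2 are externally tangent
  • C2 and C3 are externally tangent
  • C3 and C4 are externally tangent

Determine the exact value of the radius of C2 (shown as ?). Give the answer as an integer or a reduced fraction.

8/3

1. [ext C1·C2]  r_C2² + 15r_C2 − 424/9 = 0  ⇒  r_C2 = 8/3 (r>0 drops 1)
2. [ext C2·C3]  r_C2² + 40r_C2 − 1024/9 = 0  ⇒  r_C2 = 8/3 (r>0 drops 1)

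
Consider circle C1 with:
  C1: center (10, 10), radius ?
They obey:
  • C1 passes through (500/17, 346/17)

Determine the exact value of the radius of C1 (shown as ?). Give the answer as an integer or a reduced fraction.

1. [C1∋P]  r_C1² − 484 = 0  ⇒  r_C1 = 22 (r>0 drops 1)

22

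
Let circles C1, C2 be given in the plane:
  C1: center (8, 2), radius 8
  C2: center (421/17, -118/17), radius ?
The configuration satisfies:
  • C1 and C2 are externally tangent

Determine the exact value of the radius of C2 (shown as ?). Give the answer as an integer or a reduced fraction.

11

1. [ext C1·C2]  r_C2² + 16r_C2 − 297 = 0  ⇒  r_C2 = 11 (r>0 drops 1)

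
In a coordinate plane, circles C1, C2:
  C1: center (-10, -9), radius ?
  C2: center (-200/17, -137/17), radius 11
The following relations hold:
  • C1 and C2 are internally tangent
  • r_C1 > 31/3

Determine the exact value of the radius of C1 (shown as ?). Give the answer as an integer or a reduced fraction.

13

1. [int C1,C2]  r_C1² − 22r_C1 + 117 = 0  ⇒  r_C1 = 9 or 13
2. given r_C1 > 31/3: keep 13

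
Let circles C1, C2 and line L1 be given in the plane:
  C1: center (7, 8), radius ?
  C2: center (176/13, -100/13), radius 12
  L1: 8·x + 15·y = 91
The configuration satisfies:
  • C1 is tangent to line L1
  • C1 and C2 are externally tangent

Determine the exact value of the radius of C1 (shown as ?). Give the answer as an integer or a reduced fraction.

1. [C1‖L1]  r_C1² − 25 = 0  ⇒  r_C1 = 5 (r>0 drops 1)
2. [ext C1·C2]  r_C1² + 24r_C1 − 145 = 0  ⇒  r_C1 = 5 (r>0 drops 1)

5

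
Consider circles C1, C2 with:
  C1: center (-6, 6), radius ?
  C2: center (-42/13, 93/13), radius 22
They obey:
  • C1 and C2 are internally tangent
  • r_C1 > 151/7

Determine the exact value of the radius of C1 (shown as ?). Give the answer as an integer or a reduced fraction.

25

1. [int C1,C2]  r_C1² − 44r_C1 + 475 = 0  ⇒  r_C1 = 19 or 25
2. given r_C1 > 151/7: keep 25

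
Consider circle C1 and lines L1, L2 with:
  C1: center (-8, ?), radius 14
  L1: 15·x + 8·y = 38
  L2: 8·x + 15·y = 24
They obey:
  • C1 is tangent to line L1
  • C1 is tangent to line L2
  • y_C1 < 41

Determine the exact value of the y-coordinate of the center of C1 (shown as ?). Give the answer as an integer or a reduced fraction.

-10

1. [C1‖L1]  y_C1² − (79/2)y_C1 − 495 = 0  ⇒  y_C1 = -10 or 99/2
2. [C1‖L2]  y_C1² − (176/15)y_C1 − 652/3 = 0  ⇒  y_C1 = -10 or 326/15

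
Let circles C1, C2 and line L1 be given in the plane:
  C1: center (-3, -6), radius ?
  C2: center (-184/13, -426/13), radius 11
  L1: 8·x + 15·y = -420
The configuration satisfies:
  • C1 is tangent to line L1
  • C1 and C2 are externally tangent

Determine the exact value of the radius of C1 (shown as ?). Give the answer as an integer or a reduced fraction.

18

1. [C1‖L1]  r_C1² − 324 = 0  ⇒  r_C1 = 18 (r>0 drops 1)
2. [ext C1·C2]  r_C1² + 22r_C1 − 720 = 0  ⇒  r_C1 = 18 (r>0 drops 1)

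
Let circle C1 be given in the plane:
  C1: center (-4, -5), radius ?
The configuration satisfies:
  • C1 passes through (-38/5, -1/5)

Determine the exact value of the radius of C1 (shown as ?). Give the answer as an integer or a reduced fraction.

6

1. [C1∋P]  r_C1² − 36 = 0  ⇒  r_C1 = 6 (r>0 drops 1)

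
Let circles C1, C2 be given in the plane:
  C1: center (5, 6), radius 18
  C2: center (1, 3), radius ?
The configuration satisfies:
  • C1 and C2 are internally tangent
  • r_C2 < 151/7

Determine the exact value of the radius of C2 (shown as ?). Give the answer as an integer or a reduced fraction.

13

1. [int C1,C2]  r_C2² − 36r_C2 + 299 = 0  ⇒  r_C2 = 13 or 23
2. given r_C2 < 151/7: keep 13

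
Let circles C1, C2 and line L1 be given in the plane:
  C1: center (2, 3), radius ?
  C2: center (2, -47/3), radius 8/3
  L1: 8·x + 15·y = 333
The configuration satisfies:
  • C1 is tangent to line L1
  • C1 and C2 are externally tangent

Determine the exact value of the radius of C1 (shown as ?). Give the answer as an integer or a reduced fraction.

1. [C1‖L1]  r_C1² − 256 = 0  ⇒  r_C1 = 16 (r>0 drops 1)
2. [ext C1·C2]  r_C1² + (16/3)r_C1 − 1024/3 = 0  ⇒  r_C1 = 16 (r>0 drops 1)

16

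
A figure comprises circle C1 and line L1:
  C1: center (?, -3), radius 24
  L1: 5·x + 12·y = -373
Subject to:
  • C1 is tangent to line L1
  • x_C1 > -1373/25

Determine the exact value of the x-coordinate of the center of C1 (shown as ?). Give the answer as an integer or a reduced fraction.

1. [C1‖L1]  x_C1² + (674/5)x_C1 + 649 = 0  ⇒  x_C1 = -649/5 or -5
2. given x_C1 > -1373/25: keep -5

-5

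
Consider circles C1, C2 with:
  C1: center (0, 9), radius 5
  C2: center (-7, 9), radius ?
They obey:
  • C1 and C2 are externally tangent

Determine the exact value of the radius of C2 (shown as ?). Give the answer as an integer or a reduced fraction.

2

1. [ext C1·C2]  r_C2² + 10r_C2 − 24 = 0  ⇒  r_C2 = 2 (r>0 drops 1)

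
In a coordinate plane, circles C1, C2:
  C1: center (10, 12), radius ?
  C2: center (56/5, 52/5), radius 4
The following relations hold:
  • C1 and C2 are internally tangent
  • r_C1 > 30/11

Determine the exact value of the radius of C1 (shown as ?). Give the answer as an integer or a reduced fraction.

1. [int C1,C2]  r_C1² − 8r_C1 + 12 = 0  ⇒  r_C1 = 2 or 6
2. given r_C1 > 30/11: keep 6

6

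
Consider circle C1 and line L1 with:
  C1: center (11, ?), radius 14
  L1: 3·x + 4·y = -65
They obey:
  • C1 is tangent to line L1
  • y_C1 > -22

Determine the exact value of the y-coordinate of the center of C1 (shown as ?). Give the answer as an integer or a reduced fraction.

-7

1. [C1‖L1]  y_C1² + 49y_C1 + 294 = 0  ⇒  y_C1 = -42 or -7
2. given y_C1 > -22: keep -7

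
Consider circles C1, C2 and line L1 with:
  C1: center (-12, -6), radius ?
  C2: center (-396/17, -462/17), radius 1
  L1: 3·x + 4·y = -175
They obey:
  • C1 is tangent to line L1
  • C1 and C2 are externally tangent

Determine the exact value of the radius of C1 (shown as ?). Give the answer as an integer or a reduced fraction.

23

1. [C1‖L1]  r_C1² − 529 = 0  ⇒  r_C1 = 23 (r>0 drops 1)
2. [ext C1·C2]  r_C1² + 2r_C1 − 575 = 0  ⇒  r_C1 = 23 (r>0 drops 1)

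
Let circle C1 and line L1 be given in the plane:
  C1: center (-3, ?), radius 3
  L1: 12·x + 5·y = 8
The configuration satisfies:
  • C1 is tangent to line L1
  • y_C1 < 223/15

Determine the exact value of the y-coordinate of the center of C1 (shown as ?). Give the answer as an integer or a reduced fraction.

1

1. [C1‖L1]  y_C1² − (88/5)y_C1 + 83/5 = 0  ⇒  y_C1 = 1 or 83/5
2. given y_C1 < 223/15: keep 1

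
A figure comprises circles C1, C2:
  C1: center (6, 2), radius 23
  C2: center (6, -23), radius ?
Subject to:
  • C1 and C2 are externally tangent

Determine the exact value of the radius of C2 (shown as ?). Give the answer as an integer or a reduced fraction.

1. [ext C1·C2]  r_C2² + 46r_C2 − 96 = 0  ⇒  r_C2 = 2 (r>0 drops 1)

2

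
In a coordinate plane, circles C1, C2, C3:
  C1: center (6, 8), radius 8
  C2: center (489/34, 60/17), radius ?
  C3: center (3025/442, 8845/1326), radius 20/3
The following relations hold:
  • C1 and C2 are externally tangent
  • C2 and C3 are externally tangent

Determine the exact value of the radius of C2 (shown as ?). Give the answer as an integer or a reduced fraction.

1. [ext C1·C2]  r_C2² + 16r_C2 − 105/4 = 0  ⇒  r_C2 = 3/2 (r>0 drops 1)
2. [ext C2·C3]  r_C2² + (40/3)r_C2 − 89/4 = 0  ⇒  r_C2 = 3/2 (r>0 drops 1)

3/2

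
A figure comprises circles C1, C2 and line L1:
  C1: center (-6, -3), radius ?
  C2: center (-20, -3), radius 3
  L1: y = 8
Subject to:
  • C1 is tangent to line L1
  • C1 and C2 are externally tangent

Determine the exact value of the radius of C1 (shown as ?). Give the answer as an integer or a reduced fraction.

1. [C1‖L1]  r_C1² − 121 = 0  ⇒  r_C1 = 11 (r>0 drops 1)
2. [ext C1·C2]  r_C1² + 6r_C1 − 187 = 0  ⇒  r_C1 = 11 (r>0 drops 1)

11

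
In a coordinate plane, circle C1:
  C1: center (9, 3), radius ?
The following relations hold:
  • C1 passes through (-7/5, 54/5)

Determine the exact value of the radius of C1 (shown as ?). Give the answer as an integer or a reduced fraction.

13

1. [C1∋P]  r_C1² − 169 = 0  ⇒  r_C1 = 13 (r>0 drops 1)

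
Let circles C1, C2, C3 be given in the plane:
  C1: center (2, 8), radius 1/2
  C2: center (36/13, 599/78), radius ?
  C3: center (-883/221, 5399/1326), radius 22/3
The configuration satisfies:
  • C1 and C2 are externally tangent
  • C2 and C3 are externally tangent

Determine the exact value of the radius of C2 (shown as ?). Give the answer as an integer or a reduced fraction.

1. [ext C1·C2]  r_C2² + 1r_C2 − 4/9 = 0  ⇒  r_C2 = 1/3 (r>0 drops 1)
2. [ext C2·C3]  r_C2² + (44/3)r_C2 − 5 = 0  ⇒  r_C2 = 1/3 (r>0 drops 1)

1/3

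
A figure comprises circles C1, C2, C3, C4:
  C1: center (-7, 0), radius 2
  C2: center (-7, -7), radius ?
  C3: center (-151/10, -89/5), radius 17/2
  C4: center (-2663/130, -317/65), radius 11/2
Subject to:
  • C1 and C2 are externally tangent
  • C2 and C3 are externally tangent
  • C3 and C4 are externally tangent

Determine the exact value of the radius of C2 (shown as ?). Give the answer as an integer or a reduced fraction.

5

1. [ext C1·C2]  r_C2² + 4r_C2 − 45 = 0  ⇒  r_C2 = 5 (r>0 drops 1)
2. [ext C2·C3]  r_C2² + 17r_C2 − 110 = 0  ⇒  r_C2 = 5 (r>0 drops 1)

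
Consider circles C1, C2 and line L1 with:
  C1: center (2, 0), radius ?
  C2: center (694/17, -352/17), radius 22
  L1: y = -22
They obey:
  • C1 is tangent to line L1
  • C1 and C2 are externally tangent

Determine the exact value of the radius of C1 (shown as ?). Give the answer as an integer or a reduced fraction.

1. [C1‖L1]  r_C1² − 484 = 0  ⇒  r_C1 = 22 (r>0 drops 1)
2. [ext C1·C2]  r_C1² + 44r_C1 − 1452 = 0  ⇒  r_C1 = 22 (r>0 drops 1)

22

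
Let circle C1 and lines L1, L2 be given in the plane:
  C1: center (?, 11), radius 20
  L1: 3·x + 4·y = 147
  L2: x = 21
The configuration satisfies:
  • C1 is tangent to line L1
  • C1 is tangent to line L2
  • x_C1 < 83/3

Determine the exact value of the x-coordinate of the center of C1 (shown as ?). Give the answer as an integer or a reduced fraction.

1. [C1‖L1]  x_C1² − (206/3)x_C1 + 203/3 = 0  ⇒  x_C1 = 1 or 203/3
2. [C1‖L2]  x_C1² − 42x_C1 + 41 = 0  ⇒  x_C1 = 1 or 41

1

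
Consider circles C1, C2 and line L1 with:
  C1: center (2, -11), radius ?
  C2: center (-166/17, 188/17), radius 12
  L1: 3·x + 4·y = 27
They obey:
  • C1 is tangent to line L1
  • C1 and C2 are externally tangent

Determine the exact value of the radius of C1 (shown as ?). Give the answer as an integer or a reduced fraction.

13

1. [C1‖L1]  r_C1² − 169 = 0  ⇒  r_C1 = 13 (r>0 drops 1)
2. [ext C1·C2]  r_C1² + 24r_C1 − 481 = 0  ⇒  r_C1 = 13 (r>0 drops 1)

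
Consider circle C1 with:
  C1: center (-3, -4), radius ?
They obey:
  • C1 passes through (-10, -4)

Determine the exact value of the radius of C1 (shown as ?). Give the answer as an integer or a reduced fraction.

1. [C1∋P]  r_C1² − 49 = 0  ⇒  r_C1 = 7 (r>0 drops 1)

7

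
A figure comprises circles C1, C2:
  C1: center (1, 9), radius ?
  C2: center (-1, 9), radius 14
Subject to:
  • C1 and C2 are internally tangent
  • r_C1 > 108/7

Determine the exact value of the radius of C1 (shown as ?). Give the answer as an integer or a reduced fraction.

1. [int C1,C2]  r_C1² − 28r_C1 + 192 = 0  ⇒  r_C1 = 12 or 16
2. given r_C1 > 108/7: keep 16

16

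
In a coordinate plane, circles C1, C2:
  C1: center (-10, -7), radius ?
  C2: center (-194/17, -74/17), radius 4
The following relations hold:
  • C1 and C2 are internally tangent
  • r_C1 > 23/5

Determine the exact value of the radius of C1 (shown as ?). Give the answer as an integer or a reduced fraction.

7

1. [int C1,C2]  r_C1² − 8r_C1 + 7 = 0  ⇒  r_C1 = 1 or 7
2. given r_C1 > 23/5: keep 7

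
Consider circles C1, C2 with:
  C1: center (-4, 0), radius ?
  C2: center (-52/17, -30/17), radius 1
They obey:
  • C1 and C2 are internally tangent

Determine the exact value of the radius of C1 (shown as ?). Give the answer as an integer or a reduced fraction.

3

1. [int C1,C2]  r_C1² − 2r_C1 − 3 = 0  ⇒  r_C1 = 3 (r>0 drops 1)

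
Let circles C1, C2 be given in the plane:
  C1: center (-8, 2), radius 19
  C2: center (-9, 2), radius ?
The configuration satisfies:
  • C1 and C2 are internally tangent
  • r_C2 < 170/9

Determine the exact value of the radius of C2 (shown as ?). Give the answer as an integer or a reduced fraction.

18

1. [int C1,C2]  r_C2² − 38r_C2 + 360 = 0  ⇒  r_C2 = 18 or 20
2. given r_C2 < 170/9: keep 18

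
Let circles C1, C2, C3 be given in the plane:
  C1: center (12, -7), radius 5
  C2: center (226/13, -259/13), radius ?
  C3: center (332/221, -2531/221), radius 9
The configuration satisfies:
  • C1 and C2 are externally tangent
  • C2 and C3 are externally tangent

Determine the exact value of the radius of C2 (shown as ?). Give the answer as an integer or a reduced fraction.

1. [ext C1·C2]  r_C2² + 10r_C2 − 171 = 0  ⇒  r_C2 = 9 (r>0 drops 1)
2. [ext C2·C3]  r_C2² + 18r_C2 − 243 = 0  ⇒  r_C2 = 9 (r>0 drops 1)

9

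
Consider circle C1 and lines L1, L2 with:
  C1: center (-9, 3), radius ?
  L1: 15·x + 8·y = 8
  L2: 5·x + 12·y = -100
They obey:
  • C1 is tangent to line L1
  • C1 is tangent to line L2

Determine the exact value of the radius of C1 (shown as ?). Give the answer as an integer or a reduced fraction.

1. [C1‖L1]  r_C1² − 49 = 0  ⇒  r_C1 = 7 (r>0 drops 1)
2. [C1‖L2]  r_C1² − 49 = 0  ⇒  r_C1 = 7 (r>0 drops 1)

7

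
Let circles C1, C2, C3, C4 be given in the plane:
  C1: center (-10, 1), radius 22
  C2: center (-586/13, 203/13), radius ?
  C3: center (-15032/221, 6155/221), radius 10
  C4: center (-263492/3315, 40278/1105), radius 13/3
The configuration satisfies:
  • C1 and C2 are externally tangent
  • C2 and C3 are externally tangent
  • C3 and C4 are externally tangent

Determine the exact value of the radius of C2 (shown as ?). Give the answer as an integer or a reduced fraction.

1. [ext C1·C2]  r_C2² + 44r_C2 − 960 = 0  ⇒  r_C2 = 16 (r>0 drops 1)
2. [ext C2·C3]  r_C2² + 20r_C2 − 576 = 0  ⇒  r_C2 = 16 (r>0 drops 1)

16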